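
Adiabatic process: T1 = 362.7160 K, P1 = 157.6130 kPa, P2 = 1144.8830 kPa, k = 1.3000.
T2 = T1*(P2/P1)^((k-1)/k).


(k-1)/k = 0.2308
(P2/P1)^exp = 1.5803
T2 = 362.7160 * 1.5803 = 573.1893 K

573.1893 K


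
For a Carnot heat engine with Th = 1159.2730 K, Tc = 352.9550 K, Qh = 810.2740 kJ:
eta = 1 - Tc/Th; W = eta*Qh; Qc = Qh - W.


eta = 1 - 352.9550/1159.2730 = 0.6955
W = 0.6955 * 810.2740 = 563.5761 kJ
Qc = 810.2740 - 563.5761 = 246.6979 kJ

eta = 69.5538%, W = 563.5761 kJ, Qc = 246.6979 kJ


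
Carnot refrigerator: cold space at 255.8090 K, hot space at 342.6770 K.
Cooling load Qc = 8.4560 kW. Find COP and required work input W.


COP = 255.8090 / 86.8680 = 2.9448
W = 8.4560 / 2.9448 = 2.8715 kW

COP = 2.9448, W = 2.8715 kW


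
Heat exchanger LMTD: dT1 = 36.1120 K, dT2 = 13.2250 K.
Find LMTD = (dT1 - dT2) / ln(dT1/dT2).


dT1/dT2 = 2.7306
ln(dT1/dT2) = 1.0045
LMTD = 22.8870 / 1.0045 = 22.7841 K

22.7841 K


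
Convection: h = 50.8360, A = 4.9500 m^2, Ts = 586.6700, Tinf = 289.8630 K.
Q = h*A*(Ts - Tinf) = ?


dT = 296.8070 K
Q = 50.8360 * 4.9500 * 296.8070 = 74687.9792 W

74687.9792 W


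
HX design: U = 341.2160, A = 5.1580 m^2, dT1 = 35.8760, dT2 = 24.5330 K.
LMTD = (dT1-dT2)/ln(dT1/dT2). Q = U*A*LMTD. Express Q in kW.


LMTD = 29.8461 K
Q = 341.2160 * 5.1580 * 29.8461 = 52528.9365 W = 52.5289 kW

52.5289 kW


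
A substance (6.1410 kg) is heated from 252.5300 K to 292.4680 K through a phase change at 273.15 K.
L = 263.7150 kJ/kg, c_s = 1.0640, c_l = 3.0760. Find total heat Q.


Q1 (sensible, solid) = 6.1410 * 1.0640 * 20.6200 = 134.7316 kJ
Q2 (latent) = 6.1410 * 263.7150 = 1619.4738 kJ
Q3 (sensible, liquid) = 6.1410 * 3.0760 * 19.3180 = 364.9115 kJ
Q_total = 2119.1169 kJ

2119.1169 kJ


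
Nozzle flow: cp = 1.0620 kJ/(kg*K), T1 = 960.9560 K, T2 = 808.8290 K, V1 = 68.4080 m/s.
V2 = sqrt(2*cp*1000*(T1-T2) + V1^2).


dT = 152.1270 K
2*cp*1000*dT = 323117.7480
V1^2 = 4679.6545
V2 = sqrt(327797.4025) = 572.5359 m/s

572.5359 m/s


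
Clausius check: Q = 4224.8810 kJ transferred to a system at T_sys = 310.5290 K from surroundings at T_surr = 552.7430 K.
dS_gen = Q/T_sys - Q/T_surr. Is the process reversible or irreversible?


dS_sys = 4224.8810/310.5290 = 13.6054 kJ/K
dS_surr = -4224.8810/552.7430 = -7.6435 kJ/K
dS_gen = 13.6054 - 7.6435 = 5.9619 kJ/K (irreversible)

dS_gen = 5.9619 kJ/K, irreversible


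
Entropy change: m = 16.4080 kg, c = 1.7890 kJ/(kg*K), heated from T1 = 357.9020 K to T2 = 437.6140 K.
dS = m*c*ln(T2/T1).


T2/T1 = 1.2227
ln(T2/T1) = 0.2011
dS = 16.4080 * 1.7890 * 0.2011 = 5.9024 kJ/K

5.9024 kJ/K


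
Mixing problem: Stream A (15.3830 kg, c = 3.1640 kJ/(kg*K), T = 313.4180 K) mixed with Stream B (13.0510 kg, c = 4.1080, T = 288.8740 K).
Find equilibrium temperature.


num = 30742.1705
den = 102.2853
Tf = 300.5531 K

300.5531 K


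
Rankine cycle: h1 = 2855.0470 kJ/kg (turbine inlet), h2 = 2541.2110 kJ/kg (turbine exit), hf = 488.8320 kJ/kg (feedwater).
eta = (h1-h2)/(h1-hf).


W = 313.8360 kJ/kg
Q_in = 2366.2150 kJ/kg
eta = 0.1326 = 13.2632%

eta = 13.2632%


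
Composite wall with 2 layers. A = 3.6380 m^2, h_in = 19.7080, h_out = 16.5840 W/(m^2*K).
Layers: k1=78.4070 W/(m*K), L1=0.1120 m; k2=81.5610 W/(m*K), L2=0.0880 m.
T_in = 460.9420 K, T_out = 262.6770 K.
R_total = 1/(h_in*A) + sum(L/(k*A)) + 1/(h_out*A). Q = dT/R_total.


R_conv_in = 1/(19.7080*3.6380) = 0.0139
R_1 = 0.1120/(78.4070*3.6380) = 0.0004
R_2 = 0.0880/(81.5610*3.6380) = 0.0003
R_conv_out = 1/(16.5840*3.6380) = 0.0166
R_total = 0.0312 K/W
Q = 198.2650 / 0.0312 = 6352.3142 W

R_total = 0.0312 K/W, Q = 6352.3142 W


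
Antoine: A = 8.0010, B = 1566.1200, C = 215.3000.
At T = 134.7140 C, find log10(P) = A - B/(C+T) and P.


C+T = 350.0140
B/(C+T) = 4.4744
log10(P) = 8.0010 - 4.4744 = 3.5266
P = 10^3.5266 = 3361.6338 mmHg

3361.6338 mmHg


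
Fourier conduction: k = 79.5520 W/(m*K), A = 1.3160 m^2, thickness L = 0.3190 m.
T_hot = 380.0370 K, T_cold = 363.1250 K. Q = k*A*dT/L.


dT = 16.9120 K
Q = 79.5520 * 1.3160 * 16.9120 / 0.3190 = 5550.2338 W

5550.2338 W


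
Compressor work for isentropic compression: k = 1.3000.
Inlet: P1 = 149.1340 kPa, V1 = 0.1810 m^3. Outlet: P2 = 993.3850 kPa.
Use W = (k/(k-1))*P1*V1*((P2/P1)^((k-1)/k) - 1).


(k-1)/k = 0.2308
(P2/P1)^exp = 1.5490
W = 4.3333 * 149.1340 * 0.1810 * (1.5490 - 1) = 64.2155 kJ

64.2155 kJ


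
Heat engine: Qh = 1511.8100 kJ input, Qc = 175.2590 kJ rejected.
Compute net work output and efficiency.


W = 1511.8100 - 175.2590 = 1336.5510 kJ
eta = 1336.5510 / 1511.8100 = 0.8841 = 88.4073%

W = 1336.5510 kJ, eta = 88.4073%


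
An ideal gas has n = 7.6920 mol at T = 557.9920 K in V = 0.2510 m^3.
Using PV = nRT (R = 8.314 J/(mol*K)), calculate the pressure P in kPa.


P = nRT/V = 7.6920 * 8.314 * 557.9920 / 0.2510
= 35684.3071 / 0.2510 = 142168.5542 Pa = 142.1686 kPa

142.1686 kPa


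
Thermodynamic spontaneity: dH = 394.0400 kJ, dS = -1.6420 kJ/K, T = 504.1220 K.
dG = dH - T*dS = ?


T*dS = 504.1220 * -1.6420 = -827.7683 kJ
dG = 394.0400 + 827.7683 = 1221.8083 kJ (non-spontaneous)

dG = 1221.8083 kJ, non-spontaneous


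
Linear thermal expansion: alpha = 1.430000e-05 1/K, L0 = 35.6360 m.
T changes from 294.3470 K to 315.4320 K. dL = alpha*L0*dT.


dT = 21.0850 K
dL = 1.430000e-05 * 35.6360 * 21.0850 = 0.010745 m
L_final = 35.646745 m

dL = 0.010745 m


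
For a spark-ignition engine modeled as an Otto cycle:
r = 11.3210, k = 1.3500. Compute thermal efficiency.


r^(k-1) = 2.3381
eta = 1 - 1/2.3381 = 0.5723 = 57.2299%

57.2299%


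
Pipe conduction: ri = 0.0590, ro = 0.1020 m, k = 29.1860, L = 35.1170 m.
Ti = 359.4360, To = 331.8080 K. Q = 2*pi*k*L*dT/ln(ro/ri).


dT = 27.6280 K
ln(ro/ri) = 0.5474
Q = 2*pi*29.1860*35.1170*27.6280 / 0.5474 = 325003.8069 W

325003.8069 W


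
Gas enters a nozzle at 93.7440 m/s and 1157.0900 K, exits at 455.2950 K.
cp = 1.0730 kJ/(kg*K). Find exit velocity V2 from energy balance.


dT = 701.7950 K
2*cp*1000*dT = 1506052.0700
V1^2 = 8787.9375
V2 = sqrt(1514840.0075) = 1230.7884 m/s

1230.7884 m/s


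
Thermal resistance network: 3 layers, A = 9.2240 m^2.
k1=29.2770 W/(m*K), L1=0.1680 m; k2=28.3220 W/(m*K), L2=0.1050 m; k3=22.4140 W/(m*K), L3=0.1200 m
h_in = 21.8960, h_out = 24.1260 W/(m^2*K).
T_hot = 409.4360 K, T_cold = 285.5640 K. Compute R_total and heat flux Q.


R_conv_in = 1/(21.8960*9.2240) = 0.0050
R_1 = 0.1680/(29.2770*9.2240) = 0.0006
R_2 = 0.1050/(28.3220*9.2240) = 0.0004
R_3 = 0.1200/(22.4140*9.2240) = 0.0006
R_conv_out = 1/(24.1260*9.2240) = 0.0045
R_total = 0.0110 K/W
Q = 123.8720 / 0.0110 = 11210.8225 W

R_total = 0.0110 K/W, Q = 11210.8225 W


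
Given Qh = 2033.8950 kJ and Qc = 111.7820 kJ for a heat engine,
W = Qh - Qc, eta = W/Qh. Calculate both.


W = 2033.8950 - 111.7820 = 1922.1130 kJ
eta = 1922.1130 / 2033.8950 = 0.9450 = 94.5040%

W = 1922.1130 kJ, eta = 94.5040%


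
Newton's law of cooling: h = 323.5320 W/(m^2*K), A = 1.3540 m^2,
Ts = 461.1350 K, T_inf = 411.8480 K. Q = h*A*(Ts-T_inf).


dT = 49.2870 K
Q = 323.5320 * 1.3540 * 49.2870 = 21590.7780 W

21590.7780 W


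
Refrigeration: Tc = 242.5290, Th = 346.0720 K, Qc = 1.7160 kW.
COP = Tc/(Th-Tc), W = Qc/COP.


COP = 242.5290 / 103.5430 = 2.3423
W = 1.7160 / 2.3423 = 0.7326 kW

COP = 2.3423, W = 0.7326 kW


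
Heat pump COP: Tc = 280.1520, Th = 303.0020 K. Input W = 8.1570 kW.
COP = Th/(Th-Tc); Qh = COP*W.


COP = 303.0020 / 22.8500 = 13.2605
Qh = 13.2605 * 8.1570 = 108.1657 kW

COP = 13.2605, Qh = 108.1657 kW


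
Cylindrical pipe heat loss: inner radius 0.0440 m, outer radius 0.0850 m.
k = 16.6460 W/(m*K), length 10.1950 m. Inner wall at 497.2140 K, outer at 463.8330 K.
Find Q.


dT = 33.3810 K
ln(ro/ri) = 0.6585
Q = 2*pi*16.6460*10.1950*33.3810 / 0.6585 = 54056.2437 W

54056.2437 W


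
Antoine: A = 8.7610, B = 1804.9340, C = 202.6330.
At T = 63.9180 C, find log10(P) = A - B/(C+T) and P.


C+T = 266.5510
B/(C+T) = 6.7714
log10(P) = 8.7610 - 6.7714 = 1.9896
P = 10^1.9896 = 97.6249 mmHg

97.6249 mmHg


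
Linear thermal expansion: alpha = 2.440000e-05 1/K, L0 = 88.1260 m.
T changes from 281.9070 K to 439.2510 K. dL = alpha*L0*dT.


dT = 157.3440 K
dL = 2.440000e-05 * 88.1260 * 157.3440 = 0.338333 m
L_final = 88.464333 m

dL = 0.338333 m


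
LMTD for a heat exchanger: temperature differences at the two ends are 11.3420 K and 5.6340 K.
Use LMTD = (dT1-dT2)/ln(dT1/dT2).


dT1/dT2 = 2.0131
ln(dT1/dT2) = 0.6997
LMTD = 5.7080 / 0.6997 = 8.1579 K

8.1579 K


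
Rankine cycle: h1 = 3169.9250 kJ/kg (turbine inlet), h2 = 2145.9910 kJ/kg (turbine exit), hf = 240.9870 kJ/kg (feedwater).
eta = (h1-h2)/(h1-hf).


W = 1023.9340 kJ/kg
Q_in = 2928.9380 kJ/kg
eta = 0.3496 = 34.9592%

eta = 34.9592%


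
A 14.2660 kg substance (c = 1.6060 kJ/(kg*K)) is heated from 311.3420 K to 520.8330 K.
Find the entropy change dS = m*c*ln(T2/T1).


T2/T1 = 1.6729
ln(T2/T1) = 0.5145
dS = 14.2660 * 1.6060 * 0.5145 = 11.7887 kJ/K

11.7887 kJ/K


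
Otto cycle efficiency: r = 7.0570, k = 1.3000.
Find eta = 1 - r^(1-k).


r^(k-1) = 1.7972
eta = 1 - 1/1.7972 = 0.4436 = 44.3566%

44.3566%


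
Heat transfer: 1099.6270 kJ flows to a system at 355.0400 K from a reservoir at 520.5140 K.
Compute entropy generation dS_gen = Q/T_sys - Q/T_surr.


dS_sys = 1099.6270/355.0400 = 3.0972 kJ/K
dS_surr = -1099.6270/520.5140 = -2.1126 kJ/K
dS_gen = 3.0972 - 2.1126 = 0.9846 kJ/K (irreversible)

dS_gen = 0.9846 kJ/K, irreversible


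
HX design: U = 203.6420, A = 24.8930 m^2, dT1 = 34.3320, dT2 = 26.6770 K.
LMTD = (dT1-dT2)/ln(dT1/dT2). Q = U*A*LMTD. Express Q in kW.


LMTD = 30.3437 K
Q = 203.6420 * 24.8930 * 30.3437 = 153820.3133 W = 153.8203 kW

153.8203 kW


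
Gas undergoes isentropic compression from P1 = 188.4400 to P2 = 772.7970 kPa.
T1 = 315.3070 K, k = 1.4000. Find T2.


(k-1)/k = 0.2857
(P2/P1)^exp = 1.4966
T2 = 315.3070 * 1.4966 = 471.8954 K

471.8954 K


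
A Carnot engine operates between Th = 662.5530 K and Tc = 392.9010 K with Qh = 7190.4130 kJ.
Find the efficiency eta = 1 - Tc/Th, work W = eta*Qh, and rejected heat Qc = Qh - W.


eta = 1 - 392.9010/662.5530 = 0.4070
W = 0.4070 * 7190.4130 = 2926.4214 kJ
Qc = 7190.4130 - 2926.4214 = 4263.9916 kJ

eta = 40.6989%, W = 2926.4214 kJ, Qc = 4263.9916 kJ


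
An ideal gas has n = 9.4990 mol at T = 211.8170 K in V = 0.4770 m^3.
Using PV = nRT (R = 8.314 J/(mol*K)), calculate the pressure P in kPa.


P = nRT/V = 9.4990 * 8.314 * 211.8170 / 0.4770
= 16728.1811 / 0.4770 = 35069.5620 Pa = 35.0696 kPa

35.0696 kPa


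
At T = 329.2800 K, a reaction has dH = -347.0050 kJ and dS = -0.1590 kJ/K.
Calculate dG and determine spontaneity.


T*dS = 329.2800 * -0.1590 = -52.3555 kJ
dG = -347.0050 + 52.3555 = -294.6495 kJ (spontaneous)

dG = -294.6495 kJ, spontaneous


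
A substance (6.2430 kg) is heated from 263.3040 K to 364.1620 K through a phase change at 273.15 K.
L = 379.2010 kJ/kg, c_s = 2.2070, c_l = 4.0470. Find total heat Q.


Q1 (sensible, solid) = 6.2430 * 2.2070 * 9.8460 = 135.6612 kJ
Q2 (latent) = 6.2430 * 379.2010 = 2367.3518 kJ
Q3 (sensible, liquid) = 6.2430 * 4.0470 * 91.0120 = 2299.4565 kJ
Q_total = 4802.4695 kJ

4802.4695 kJ


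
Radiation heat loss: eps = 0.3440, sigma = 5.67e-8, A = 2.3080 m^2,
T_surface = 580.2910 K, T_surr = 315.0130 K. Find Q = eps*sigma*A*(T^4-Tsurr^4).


T^4 = 1.1339e+11
Tsurr^4 = 9.8472e+09
Q = 0.3440 * 5.67e-8 * 2.3080 * 1.0355e+11 = 4661.2941 W

4661.2941 W


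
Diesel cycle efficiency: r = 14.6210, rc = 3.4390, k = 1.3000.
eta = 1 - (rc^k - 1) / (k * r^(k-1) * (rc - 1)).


r^(k-1) = 2.2361
rc^k = 4.9815
eta = 0.4384 = 43.8434%

43.8434%


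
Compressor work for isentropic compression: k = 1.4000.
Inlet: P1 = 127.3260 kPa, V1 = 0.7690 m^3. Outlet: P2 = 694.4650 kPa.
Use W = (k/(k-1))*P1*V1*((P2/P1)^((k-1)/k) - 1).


(k-1)/k = 0.2857
(P2/P1)^exp = 1.6237
W = 3.5000 * 127.3260 * 0.7690 * (1.6237 - 1) = 213.7272 kJ

213.7272 kJ


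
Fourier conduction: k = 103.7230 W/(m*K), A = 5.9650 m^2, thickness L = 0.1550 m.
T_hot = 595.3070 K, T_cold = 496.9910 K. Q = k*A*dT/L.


dT = 98.3160 K
Q = 103.7230 * 5.9650 * 98.3160 / 0.1550 = 392444.2951 W

392444.2951 W


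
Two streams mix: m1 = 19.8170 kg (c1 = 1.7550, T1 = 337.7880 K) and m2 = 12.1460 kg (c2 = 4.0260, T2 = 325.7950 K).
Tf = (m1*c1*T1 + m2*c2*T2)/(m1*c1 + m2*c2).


num = 27679.1822
den = 83.6786
Tf = 330.7796 K

330.7796 K


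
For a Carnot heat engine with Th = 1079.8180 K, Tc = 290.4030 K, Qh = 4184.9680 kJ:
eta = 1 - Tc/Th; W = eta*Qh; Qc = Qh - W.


eta = 1 - 290.4030/1079.8180 = 0.7311
W = 0.7311 * 4184.9680 = 3059.4753 kJ
Qc = 4184.9680 - 3059.4753 = 1125.4927 kJ

eta = 73.1063%, W = 3059.4753 kJ, Qc = 1125.4927 kJ


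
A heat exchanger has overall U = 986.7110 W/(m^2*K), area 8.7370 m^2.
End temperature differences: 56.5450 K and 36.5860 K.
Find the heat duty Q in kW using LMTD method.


LMTD = 45.8436 K
Q = 986.7110 * 8.7370 * 45.8436 = 395213.2158 W = 395.2132 kW

395.2132 kW


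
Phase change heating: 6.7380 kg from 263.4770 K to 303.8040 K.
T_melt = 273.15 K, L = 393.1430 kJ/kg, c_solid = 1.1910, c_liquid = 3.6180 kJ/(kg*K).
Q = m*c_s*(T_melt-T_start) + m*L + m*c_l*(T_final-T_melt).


Q1 (sensible, solid) = 6.7380 * 1.1910 * 9.6730 = 77.6254 kJ
Q2 (latent) = 6.7380 * 393.1430 = 2648.9975 kJ
Q3 (sensible, liquid) = 6.7380 * 3.6180 * 30.6540 = 747.2858 kJ
Q_total = 3473.9087 kJ

3473.9087 kJ


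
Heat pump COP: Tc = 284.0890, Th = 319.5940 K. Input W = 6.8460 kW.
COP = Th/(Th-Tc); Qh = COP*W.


COP = 319.5940 / 35.5050 = 9.0014
Qh = 9.0014 * 6.8460 = 61.6234 kW

COP = 9.0014, Qh = 61.6234 kW


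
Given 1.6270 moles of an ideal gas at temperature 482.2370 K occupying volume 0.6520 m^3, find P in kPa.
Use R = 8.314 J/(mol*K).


P = nRT/V = 1.6270 * 8.314 * 482.2370 / 0.6520
= 6523.1611 / 0.6520 = 10004.8483 Pa = 10.0048 kPa

10.0048 kPa


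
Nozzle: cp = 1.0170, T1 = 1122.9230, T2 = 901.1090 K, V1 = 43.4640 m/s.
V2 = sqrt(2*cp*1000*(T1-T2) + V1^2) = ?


dT = 221.8140 K
2*cp*1000*dT = 451169.6760
V1^2 = 1889.1193
V2 = sqrt(453058.7953) = 673.0964 m/s

673.0964 m/s


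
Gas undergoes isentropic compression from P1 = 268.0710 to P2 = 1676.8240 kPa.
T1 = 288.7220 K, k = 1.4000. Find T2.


(k-1)/k = 0.2857
(P2/P1)^exp = 1.6885
T2 = 288.7220 * 1.6885 = 487.5019 K

487.5019 K


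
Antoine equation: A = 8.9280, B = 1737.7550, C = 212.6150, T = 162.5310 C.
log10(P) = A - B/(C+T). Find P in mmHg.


C+T = 375.1460
B/(C+T) = 4.6322
log10(P) = 8.9280 - 4.6322 = 4.2958
P = 10^4.2958 = 19760.1456 mmHg

19760.1456 mmHg


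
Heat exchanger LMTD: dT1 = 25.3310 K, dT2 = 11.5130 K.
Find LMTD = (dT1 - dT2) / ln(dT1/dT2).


dT1/dT2 = 2.2002
ln(dT1/dT2) = 0.7886
LMTD = 13.8180 / 0.7886 = 17.5233 K

17.5233 K


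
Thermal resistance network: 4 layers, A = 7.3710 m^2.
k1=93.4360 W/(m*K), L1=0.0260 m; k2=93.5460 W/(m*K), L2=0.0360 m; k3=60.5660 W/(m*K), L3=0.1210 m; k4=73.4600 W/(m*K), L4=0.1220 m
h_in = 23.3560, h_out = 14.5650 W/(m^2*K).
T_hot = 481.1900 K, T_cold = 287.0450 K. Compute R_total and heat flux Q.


R_conv_in = 1/(23.3560*7.3710) = 0.0058
R_1 = 0.0260/(93.4360*7.3710) = 3.7751e-05
R_2 = 0.0360/(93.5460*7.3710) = 5.2210e-05
R_3 = 0.1210/(60.5660*7.3710) = 0.0003
R_4 = 0.1220/(73.4600*7.3710) = 0.0002
R_conv_out = 1/(14.5650*7.3710) = 0.0093
R_total = 0.0157 K/W
Q = 194.1450 / 0.0157 = 12358.4180 W

R_total = 0.0157 K/W, Q = 12358.4180 W


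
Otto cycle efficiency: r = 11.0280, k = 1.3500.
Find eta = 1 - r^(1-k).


r^(k-1) = 2.3167
eta = 1 - 1/2.3167 = 0.5684 = 56.8356%

56.8356%


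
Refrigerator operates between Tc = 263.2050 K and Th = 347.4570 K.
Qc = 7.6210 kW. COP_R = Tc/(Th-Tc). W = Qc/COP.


COP = 263.2050 / 84.2520 = 3.1240
W = 7.6210 / 3.1240 = 2.4395 kW

COP = 3.1240, W = 2.4395 kW


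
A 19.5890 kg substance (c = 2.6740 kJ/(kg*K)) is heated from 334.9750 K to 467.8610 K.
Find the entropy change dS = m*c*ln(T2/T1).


T2/T1 = 1.3967
ln(T2/T1) = 0.3341
dS = 19.5890 * 2.6740 * 0.3341 = 17.5013 kJ/K

17.5013 kJ/K


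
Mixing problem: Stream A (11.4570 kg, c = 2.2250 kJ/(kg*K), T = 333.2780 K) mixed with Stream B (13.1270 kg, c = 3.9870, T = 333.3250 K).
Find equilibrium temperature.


num = 25941.2113
den = 77.8292
Tf = 333.3096 K

333.3096 K


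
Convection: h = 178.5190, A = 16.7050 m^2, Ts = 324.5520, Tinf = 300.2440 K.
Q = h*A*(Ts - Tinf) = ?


dT = 24.3080 K
Q = 178.5190 * 16.7050 * 24.3080 = 72490.3427 W

72490.3427 W


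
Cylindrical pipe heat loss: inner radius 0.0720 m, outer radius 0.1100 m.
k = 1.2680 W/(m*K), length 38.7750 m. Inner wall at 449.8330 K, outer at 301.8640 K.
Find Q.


dT = 147.9690 K
ln(ro/ri) = 0.4238
Q = 2*pi*1.2680*38.7750*147.9690 / 0.4238 = 107856.4484 W

107856.4484 W


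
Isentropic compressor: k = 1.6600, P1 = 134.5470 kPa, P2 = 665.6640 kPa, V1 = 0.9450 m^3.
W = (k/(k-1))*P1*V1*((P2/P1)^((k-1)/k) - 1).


(k-1)/k = 0.3976
(P2/P1)^exp = 1.8883
W = 2.5152 * 134.5470 * 0.9450 * (1.8883 - 1) = 284.0842 kJ

284.0842 kJ


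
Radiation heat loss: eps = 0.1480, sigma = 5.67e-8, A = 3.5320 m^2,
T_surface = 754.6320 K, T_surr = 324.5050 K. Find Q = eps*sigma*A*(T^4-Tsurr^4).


T^4 = 3.2430e+11
Tsurr^4 = 1.1089e+10
Q = 0.1480 * 5.67e-8 * 3.5320 * 3.1321e+11 = 9283.1725 W

9283.1725 W


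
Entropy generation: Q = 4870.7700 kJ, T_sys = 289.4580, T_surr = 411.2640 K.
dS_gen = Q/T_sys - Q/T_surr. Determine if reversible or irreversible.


dS_sys = 4870.7700/289.4580 = 16.8272 kJ/K
dS_surr = -4870.7700/411.2640 = -11.8434 kJ/K
dS_gen = 16.8272 - 11.8434 = 4.9838 kJ/K (irreversible)

dS_gen = 4.9838 kJ/K, irreversible


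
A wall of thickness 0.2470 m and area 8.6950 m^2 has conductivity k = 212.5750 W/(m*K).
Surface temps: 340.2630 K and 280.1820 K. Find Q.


dT = 60.0810 K
Q = 212.5750 * 8.6950 * 60.0810 / 0.2470 = 449595.5183 W

449595.5183 W


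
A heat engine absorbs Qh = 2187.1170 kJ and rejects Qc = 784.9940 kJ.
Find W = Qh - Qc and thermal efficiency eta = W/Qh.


W = 2187.1170 - 784.9940 = 1402.1230 kJ
eta = 1402.1230 / 2187.1170 = 0.6411 = 64.1083%

W = 1402.1230 kJ, eta = 64.1083%


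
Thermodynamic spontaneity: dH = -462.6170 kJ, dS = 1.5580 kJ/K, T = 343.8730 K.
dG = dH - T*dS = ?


T*dS = 343.8730 * 1.5580 = 535.7541 kJ
dG = -462.6170 - 535.7541 = -998.3711 kJ (spontaneous)

dG = -998.3711 kJ, spontaneous


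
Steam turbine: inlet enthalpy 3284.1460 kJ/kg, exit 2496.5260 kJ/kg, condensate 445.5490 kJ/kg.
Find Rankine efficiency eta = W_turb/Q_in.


W = 787.6200 kJ/kg
Q_in = 2838.5970 kJ/kg
eta = 0.2775 = 27.7468%

eta = 27.7468%


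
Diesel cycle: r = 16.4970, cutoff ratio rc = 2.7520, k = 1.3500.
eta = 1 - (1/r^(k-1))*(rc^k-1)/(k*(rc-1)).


r^(k-1) = 2.6674
rc^k = 3.9222
eta = 0.5368 = 53.6826%

53.6826%


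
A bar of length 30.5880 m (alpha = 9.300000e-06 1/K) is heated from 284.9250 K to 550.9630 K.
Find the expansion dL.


dT = 266.0380 K
dL = 9.300000e-06 * 30.5880 * 266.0380 = 0.075679 m
L_final = 30.663679 m

dL = 0.075679 m


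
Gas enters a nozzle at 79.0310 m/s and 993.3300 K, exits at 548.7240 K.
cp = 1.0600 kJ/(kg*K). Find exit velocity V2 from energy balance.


dT = 444.6060 K
2*cp*1000*dT = 942564.7200
V1^2 = 6245.8990
V2 = sqrt(948810.6190) = 974.0691 m/s

974.0691 m/s


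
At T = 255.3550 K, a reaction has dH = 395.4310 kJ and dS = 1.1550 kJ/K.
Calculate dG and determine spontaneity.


T*dS = 255.3550 * 1.1550 = 294.9350 kJ
dG = 395.4310 - 294.9350 = 100.4960 kJ (non-spontaneous)

dG = 100.4960 kJ, non-spontaneous


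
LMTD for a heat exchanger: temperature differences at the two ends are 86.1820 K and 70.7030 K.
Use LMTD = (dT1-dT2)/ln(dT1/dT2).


dT1/dT2 = 1.2189
ln(dT1/dT2) = 0.1980
LMTD = 15.4790 / 0.1980 = 78.1873 K

78.1873 K


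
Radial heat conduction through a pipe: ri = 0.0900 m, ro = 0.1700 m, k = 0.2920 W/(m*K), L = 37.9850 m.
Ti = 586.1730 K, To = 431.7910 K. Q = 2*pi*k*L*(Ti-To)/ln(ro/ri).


dT = 154.3820 K
ln(ro/ri) = 0.6360
Q = 2*pi*0.2920*37.9850*154.3820 / 0.6360 = 16916.9501 W

16916.9501 W


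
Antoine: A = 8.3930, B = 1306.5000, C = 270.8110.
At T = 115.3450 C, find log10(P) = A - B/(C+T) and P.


C+T = 386.1560
B/(C+T) = 3.3833
log10(P) = 8.3930 - 3.3833 = 5.0097
P = 10^5.0097 = 102247.4151 mmHg

102247.4151 mmHg


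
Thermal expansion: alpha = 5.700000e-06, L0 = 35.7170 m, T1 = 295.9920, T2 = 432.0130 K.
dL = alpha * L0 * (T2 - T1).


dT = 136.0210 K
dL = 5.700000e-06 * 35.7170 * 136.0210 = 0.027692 m
L_final = 35.744692 m

dL = 0.027692 m


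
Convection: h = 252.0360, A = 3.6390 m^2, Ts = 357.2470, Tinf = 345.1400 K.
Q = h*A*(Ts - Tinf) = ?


dT = 12.1070 K
Q = 252.0360 * 3.6390 * 12.1070 = 11104.0441 W

11104.0441 W


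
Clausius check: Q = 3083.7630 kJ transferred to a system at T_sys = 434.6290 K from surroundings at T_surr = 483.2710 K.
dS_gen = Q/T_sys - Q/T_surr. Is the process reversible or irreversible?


dS_sys = 3083.7630/434.6290 = 7.0952 kJ/K
dS_surr = -3083.7630/483.2710 = -6.3810 kJ/K
dS_gen = 7.0952 - 6.3810 = 0.7141 kJ/K (irreversible)

dS_gen = 0.7141 kJ/K, irreversible


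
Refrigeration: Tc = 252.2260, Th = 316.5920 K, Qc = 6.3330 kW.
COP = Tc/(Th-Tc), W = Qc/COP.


COP = 252.2260 / 64.3660 = 3.9186
W = 6.3330 / 3.9186 = 1.6161 kW

COP = 3.9186, W = 1.6161 kW


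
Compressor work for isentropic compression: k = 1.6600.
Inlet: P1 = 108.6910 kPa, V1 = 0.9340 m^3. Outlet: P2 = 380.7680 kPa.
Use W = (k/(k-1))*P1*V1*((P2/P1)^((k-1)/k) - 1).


(k-1)/k = 0.3976
(P2/P1)^exp = 1.6462
W = 2.5152 * 108.6910 * 0.9340 * (1.6462 - 1) = 164.9877 kJ

164.9877 kJ


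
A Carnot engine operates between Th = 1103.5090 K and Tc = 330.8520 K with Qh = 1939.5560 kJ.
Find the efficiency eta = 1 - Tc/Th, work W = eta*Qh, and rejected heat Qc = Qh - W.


eta = 1 - 330.8520/1103.5090 = 0.7002
W = 0.7002 * 1939.5560 = 1358.0420 kJ
Qc = 1939.5560 - 1358.0420 = 581.5140 kJ

eta = 70.0182%, W = 1358.0420 kJ, Qc = 581.5140 kJ


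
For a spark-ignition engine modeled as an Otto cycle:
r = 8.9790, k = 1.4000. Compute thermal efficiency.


r^(k-1) = 2.4060
eta = 1 - 1/2.4060 = 0.5844 = 58.4368%

58.4368%


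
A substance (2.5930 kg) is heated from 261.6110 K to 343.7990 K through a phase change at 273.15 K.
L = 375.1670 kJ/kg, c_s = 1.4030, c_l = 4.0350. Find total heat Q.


Q1 (sensible, solid) = 2.5930 * 1.4030 * 11.5390 = 41.9786 kJ
Q2 (latent) = 2.5930 * 375.1670 = 972.8080 kJ
Q3 (sensible, liquid) = 2.5930 * 4.0350 * 70.6490 = 739.1832 kJ
Q_total = 1753.9698 kJ

1753.9698 kJ


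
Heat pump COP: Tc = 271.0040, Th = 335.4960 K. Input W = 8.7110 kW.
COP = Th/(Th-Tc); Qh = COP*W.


COP = 335.4960 / 64.4920 = 5.2021
Qh = 5.2021 * 8.7110 = 45.3158 kW

COP = 5.2021, Qh = 45.3158 kW


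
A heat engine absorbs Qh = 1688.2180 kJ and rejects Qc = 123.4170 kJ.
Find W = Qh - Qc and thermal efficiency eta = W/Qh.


W = 1688.2180 - 123.4170 = 1564.8010 kJ
eta = 1564.8010 / 1688.2180 = 0.9269 = 92.6895%

W = 1564.8010 kJ, eta = 92.6895%


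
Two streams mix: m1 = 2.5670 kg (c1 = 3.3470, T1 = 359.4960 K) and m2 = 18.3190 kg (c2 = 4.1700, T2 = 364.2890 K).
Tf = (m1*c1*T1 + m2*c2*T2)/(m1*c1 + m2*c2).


num = 30916.8199
den = 84.9820
Tf = 363.8044 K

363.8044 K


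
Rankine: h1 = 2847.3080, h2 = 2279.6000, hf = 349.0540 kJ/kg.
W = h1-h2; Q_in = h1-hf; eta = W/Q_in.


W = 567.7080 kJ/kg
Q_in = 2498.2540 kJ/kg
eta = 0.2272 = 22.7242%

eta = 22.7242%


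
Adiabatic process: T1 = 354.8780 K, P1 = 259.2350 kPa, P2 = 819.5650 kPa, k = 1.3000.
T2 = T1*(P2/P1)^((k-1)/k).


(k-1)/k = 0.2308
(P2/P1)^exp = 1.3042
T2 = 354.8780 * 1.3042 = 462.8479 K

462.8479 K


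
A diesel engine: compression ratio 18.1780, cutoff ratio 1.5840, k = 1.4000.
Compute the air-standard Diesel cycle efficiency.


r^(k-1) = 3.1902
rc^k = 1.9040
eta = 0.6534 = 65.3432%

65.3432%


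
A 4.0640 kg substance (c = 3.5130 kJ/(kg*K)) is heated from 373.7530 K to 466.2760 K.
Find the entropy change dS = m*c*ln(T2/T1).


T2/T1 = 1.2476
ln(T2/T1) = 0.2212
dS = 4.0640 * 3.5130 * 0.2212 = 3.1578 kJ/K

3.1578 kJ/K


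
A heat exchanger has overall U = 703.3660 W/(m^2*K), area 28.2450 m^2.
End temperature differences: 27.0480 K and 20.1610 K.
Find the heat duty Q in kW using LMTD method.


LMTD = 23.4361 K
Q = 703.3660 * 28.2450 * 23.4361 = 465594.7722 W = 465.5948 kW

465.5948 kW


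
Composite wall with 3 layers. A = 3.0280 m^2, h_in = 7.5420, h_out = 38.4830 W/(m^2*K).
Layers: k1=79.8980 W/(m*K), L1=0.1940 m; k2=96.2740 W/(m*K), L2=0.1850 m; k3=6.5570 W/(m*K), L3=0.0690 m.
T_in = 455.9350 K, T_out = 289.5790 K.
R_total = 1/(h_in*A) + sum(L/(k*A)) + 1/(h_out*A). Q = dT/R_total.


R_conv_in = 1/(7.5420*3.0280) = 0.0438
R_1 = 0.1940/(79.8980*3.0280) = 0.0008
R_2 = 0.1850/(96.2740*3.0280) = 0.0006
R_3 = 0.0690/(6.5570*3.0280) = 0.0035
R_conv_out = 1/(38.4830*3.0280) = 0.0086
R_total = 0.0573 K/W
Q = 166.3560 / 0.0573 = 2904.1713 W

R_total = 0.0573 K/W, Q = 2904.1713 W


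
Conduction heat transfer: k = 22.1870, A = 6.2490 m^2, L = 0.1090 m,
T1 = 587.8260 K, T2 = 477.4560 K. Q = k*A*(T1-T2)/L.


dT = 110.3700 K
Q = 22.1870 * 6.2490 * 110.3700 / 0.1090 = 140389.1849 W

140389.1849 W


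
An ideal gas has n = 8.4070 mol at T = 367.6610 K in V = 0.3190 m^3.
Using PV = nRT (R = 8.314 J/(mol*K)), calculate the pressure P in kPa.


P = nRT/V = 8.4070 * 8.314 * 367.6610 / 0.3190
= 25697.9590 / 0.3190 = 80557.8652 Pa = 80.5579 kPa

80.5579 kPa


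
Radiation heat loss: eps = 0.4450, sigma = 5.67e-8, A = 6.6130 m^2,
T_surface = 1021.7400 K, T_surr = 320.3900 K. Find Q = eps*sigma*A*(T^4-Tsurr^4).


T^4 = 1.0898e+12
Tsurr^4 = 1.0537e+10
Q = 0.4450 * 5.67e-8 * 6.6130 * 1.0793e+12 = 180087.6027 W

180087.6027 W


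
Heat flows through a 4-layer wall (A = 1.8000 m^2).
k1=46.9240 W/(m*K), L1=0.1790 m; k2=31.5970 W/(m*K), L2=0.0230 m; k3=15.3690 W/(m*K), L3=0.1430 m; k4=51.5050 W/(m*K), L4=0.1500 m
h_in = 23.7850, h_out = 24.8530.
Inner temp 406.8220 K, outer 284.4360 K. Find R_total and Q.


R_conv_in = 1/(23.7850*1.8000) = 0.0234
R_1 = 0.1790/(46.9240*1.8000) = 0.0021
R_2 = 0.0230/(31.5970*1.8000) = 0.0004
R_3 = 0.1430/(15.3690*1.8000) = 0.0052
R_4 = 0.1500/(51.5050*1.8000) = 0.0016
R_conv_out = 1/(24.8530*1.8000) = 0.0224
R_total = 0.0550 K/W
Q = 122.3860 / 0.0550 = 2224.3176 W

R_total = 0.0550 K/W, Q = 2224.3176 W


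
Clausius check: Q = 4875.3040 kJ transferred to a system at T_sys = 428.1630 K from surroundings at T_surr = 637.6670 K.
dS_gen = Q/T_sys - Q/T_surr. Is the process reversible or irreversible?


dS_sys = 4875.3040/428.1630 = 11.3866 kJ/K
dS_surr = -4875.3040/637.6670 = -7.6455 kJ/K
dS_gen = 11.3866 - 7.6455 = 3.7410 kJ/K (irreversible)

dS_gen = 3.7410 kJ/K, irreversible


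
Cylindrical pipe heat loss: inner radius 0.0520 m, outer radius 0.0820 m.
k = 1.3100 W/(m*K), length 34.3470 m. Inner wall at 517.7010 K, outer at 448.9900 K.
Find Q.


dT = 68.7110 K
ln(ro/ri) = 0.4555
Q = 2*pi*1.3100*34.3470*68.7110 / 0.4555 = 42648.2480 W

42648.2480 W


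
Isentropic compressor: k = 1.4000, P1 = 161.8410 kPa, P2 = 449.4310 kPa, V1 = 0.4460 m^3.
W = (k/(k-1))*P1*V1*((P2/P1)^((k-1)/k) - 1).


(k-1)/k = 0.2857
(P2/P1)^exp = 1.3389
W = 3.5000 * 161.8410 * 0.4460 * (1.3389 - 1) = 85.6078 kJ

85.6078 kJ


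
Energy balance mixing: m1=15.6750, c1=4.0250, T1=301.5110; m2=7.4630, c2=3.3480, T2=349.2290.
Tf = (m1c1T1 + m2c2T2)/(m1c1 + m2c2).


num = 27748.7734
den = 88.0780
Tf = 315.0477 K

315.0477 K


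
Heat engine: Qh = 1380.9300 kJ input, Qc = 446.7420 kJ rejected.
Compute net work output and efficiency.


W = 1380.9300 - 446.7420 = 934.1880 kJ
eta = 934.1880 / 1380.9300 = 0.6765 = 67.6492%

W = 934.1880 kJ, eta = 67.6492%


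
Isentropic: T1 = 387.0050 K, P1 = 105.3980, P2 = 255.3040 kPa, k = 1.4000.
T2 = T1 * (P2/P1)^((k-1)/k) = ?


(k-1)/k = 0.2857
(P2/P1)^exp = 1.2876
T2 = 387.0050 * 1.2876 = 498.3050 K

498.3050 K


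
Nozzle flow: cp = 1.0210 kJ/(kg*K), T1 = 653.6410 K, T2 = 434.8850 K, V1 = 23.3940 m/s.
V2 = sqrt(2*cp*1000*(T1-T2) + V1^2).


dT = 218.7560 K
2*cp*1000*dT = 446699.7520
V1^2 = 547.2792
V2 = sqrt(447247.0312) = 668.7653 m/s

668.7653 m/s


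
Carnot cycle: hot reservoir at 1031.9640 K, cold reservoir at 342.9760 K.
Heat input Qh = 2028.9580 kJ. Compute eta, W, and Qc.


eta = 1 - 342.9760/1031.9640 = 0.6676
W = 0.6676 * 2028.9580 = 1354.6284 kJ
Qc = 2028.9580 - 1354.6284 = 674.3296 kJ

eta = 66.7647%, W = 1354.6284 kJ, Qc = 674.3296 kJ


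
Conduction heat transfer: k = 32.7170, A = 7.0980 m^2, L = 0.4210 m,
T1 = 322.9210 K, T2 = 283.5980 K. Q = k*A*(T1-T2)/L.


dT = 39.3230 K
Q = 32.7170 * 7.0980 * 39.3230 / 0.4210 = 21690.7224 W

21690.7224 W


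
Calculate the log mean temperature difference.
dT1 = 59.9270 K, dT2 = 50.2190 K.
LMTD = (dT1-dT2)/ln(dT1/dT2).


dT1/dT2 = 1.1933
ln(dT1/dT2) = 0.1767
LMTD = 9.7080 / 0.1767 = 54.9301 K

54.9301 K


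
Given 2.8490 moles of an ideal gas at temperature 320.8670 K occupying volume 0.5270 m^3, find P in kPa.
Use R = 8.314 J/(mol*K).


P = nRT/V = 2.8490 * 8.314 * 320.8670 / 0.5270
= 7600.2438 / 0.5270 = 14421.7150 Pa = 14.4217 kPa

14.4217 kPa


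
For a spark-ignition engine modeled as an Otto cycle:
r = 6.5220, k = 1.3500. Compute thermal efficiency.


r^(k-1) = 1.9277
eta = 1 - 1/1.9277 = 0.4812 = 48.1240%

48.1240%


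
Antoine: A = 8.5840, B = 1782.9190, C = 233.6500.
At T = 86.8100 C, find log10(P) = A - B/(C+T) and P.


C+T = 320.4600
B/(C+T) = 5.5636
log10(P) = 8.5840 - 5.5636 = 3.0204
P = 10^3.0204 = 1048.0351 mmHg

1048.0351 mmHg


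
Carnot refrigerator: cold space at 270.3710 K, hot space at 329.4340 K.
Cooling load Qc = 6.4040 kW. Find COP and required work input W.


COP = 270.3710 / 59.0630 = 4.5777
W = 6.4040 / 4.5777 = 1.3990 kW

COP = 4.5777, W = 1.3990 kW


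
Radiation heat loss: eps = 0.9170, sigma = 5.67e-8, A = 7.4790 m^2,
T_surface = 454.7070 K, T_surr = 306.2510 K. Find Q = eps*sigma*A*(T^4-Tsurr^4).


T^4 = 4.2749e+10
Tsurr^4 = 8.7965e+09
Q = 0.9170 * 5.67e-8 * 7.4790 * 3.3953e+10 = 13202.8716 W

13202.8716 W


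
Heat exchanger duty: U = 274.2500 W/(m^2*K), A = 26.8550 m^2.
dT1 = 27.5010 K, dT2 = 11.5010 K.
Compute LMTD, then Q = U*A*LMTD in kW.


LMTD = 18.3531 K
Q = 274.2500 * 26.8550 * 18.3531 = 135170.1201 W = 135.1701 kW

135.1701 kW


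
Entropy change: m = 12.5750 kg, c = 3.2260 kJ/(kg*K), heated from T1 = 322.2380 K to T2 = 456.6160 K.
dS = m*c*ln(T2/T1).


T2/T1 = 1.4170
ln(T2/T1) = 0.3486
dS = 12.5750 * 3.2260 * 0.3486 = 14.1397 kJ/K

14.1397 kJ/K


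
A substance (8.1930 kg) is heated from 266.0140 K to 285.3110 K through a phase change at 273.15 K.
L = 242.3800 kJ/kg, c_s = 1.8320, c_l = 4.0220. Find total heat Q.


Q1 (sensible, solid) = 8.1930 * 1.8320 * 7.1360 = 107.1083 kJ
Q2 (latent) = 8.1930 * 242.3800 = 1985.8193 kJ
Q3 (sensible, liquid) = 8.1930 * 4.0220 * 12.1610 = 400.7323 kJ
Q_total = 2493.6599 kJ

2493.6599 kJ


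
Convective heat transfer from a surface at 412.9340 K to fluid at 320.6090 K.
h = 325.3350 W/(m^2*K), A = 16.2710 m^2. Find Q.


dT = 92.3250 K
Q = 325.3350 * 16.2710 * 92.3250 = 488724.7681 W

488724.7681 W


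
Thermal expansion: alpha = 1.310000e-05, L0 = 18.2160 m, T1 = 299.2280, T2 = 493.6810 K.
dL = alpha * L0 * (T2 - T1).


dT = 194.4530 K
dL = 1.310000e-05 * 18.2160 * 194.4530 = 0.046402 m
L_final = 18.262402 m

dL = 0.046402 m


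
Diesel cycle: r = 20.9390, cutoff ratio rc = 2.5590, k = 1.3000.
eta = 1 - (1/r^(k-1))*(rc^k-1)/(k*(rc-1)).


r^(k-1) = 2.4905
rc^k = 3.3923
eta = 0.5260 = 52.6047%

52.6047%


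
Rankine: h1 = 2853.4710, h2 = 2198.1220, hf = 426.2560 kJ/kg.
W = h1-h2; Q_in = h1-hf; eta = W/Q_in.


W = 655.3490 kJ/kg
Q_in = 2427.2150 kJ/kg
eta = 0.2700 = 27.0000%

eta = 27.0000%


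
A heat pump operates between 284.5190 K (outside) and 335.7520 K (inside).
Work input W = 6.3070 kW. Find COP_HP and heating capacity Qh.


COP = 335.7520 / 51.2330 = 6.5534
Qh = 6.5534 * 6.3070 = 41.3325 kW

COP = 6.5534, Qh = 41.3325 kW


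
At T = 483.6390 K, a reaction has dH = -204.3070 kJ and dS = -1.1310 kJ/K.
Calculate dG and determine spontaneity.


T*dS = 483.6390 * -1.1310 = -546.9957 kJ
dG = -204.3070 + 546.9957 = 342.6887 kJ (non-spontaneous)

dG = 342.6887 kJ, non-spontaneous


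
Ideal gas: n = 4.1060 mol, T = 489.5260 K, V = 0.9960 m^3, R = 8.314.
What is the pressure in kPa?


P = nRT/V = 4.1060 * 8.314 * 489.5260 / 0.9960
= 16711.0881 / 0.9960 = 16778.2009 Pa = 16.7782 kPa

16.7782 kPa


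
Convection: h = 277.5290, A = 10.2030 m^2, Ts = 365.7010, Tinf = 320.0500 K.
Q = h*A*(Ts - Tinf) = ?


dT = 45.6510 K
Q = 277.5290 * 10.2030 * 45.6510 = 129266.6675 W

129266.6675 W


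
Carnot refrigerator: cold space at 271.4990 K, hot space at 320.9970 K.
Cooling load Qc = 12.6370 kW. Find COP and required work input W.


COP = 271.4990 / 49.4980 = 5.4850
W = 12.6370 / 5.4850 = 2.3039 kW

COP = 5.4850, W = 2.3039 kW


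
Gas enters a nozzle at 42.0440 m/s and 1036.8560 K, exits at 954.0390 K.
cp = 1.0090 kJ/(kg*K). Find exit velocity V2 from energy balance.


dT = 82.8170 K
2*cp*1000*dT = 167124.7060
V1^2 = 1767.6979
V2 = sqrt(168892.4039) = 410.9652 m/s

410.9652 m/s


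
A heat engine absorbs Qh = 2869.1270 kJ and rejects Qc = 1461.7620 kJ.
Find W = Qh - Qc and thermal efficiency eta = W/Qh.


W = 2869.1270 - 1461.7620 = 1407.3650 kJ
eta = 1407.3650 / 2869.1270 = 0.4905 = 49.0520%

W = 1407.3650 kJ, eta = 49.0520%


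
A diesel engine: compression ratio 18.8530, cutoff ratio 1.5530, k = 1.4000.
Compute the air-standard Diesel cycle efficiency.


r^(k-1) = 3.2371
rc^k = 1.8520
eta = 0.6600 = 66.0037%

66.0037%


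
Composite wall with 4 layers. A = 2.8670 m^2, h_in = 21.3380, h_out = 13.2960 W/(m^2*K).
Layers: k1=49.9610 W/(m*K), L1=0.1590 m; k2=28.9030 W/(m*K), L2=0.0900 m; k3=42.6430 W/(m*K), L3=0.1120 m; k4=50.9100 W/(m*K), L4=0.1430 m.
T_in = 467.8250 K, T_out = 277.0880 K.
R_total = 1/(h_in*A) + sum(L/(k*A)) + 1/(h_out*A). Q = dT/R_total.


R_conv_in = 1/(21.3380*2.8670) = 0.0163
R_1 = 0.1590/(49.9610*2.8670) = 0.0011
R_2 = 0.0900/(28.9030*2.8670) = 0.0011
R_3 = 0.1120/(42.6430*2.8670) = 0.0009
R_4 = 0.1430/(50.9100*2.8670) = 0.0010
R_conv_out = 1/(13.2960*2.8670) = 0.0262
R_total = 0.0467 K/W
Q = 190.7370 / 0.0467 = 4086.8034 W

R_total = 0.0467 K/W, Q = 4086.8034 W


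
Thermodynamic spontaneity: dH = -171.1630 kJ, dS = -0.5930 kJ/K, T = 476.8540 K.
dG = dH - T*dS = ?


T*dS = 476.8540 * -0.5930 = -282.7744 kJ
dG = -171.1630 + 282.7744 = 111.6114 kJ (non-spontaneous)

dG = 111.6114 kJ, non-spontaneous


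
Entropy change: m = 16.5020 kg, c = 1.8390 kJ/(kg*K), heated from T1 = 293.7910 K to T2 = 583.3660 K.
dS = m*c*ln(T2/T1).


T2/T1 = 1.9856
ln(T2/T1) = 0.6859
dS = 16.5020 * 1.8390 * 0.6859 = 20.8165 kJ/K

20.8165 kJ/K


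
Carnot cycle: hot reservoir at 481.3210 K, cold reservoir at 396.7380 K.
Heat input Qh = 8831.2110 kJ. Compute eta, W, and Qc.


eta = 1 - 396.7380/481.3210 = 0.1757
W = 0.1757 * 8831.2110 = 1551.9172 kJ
Qc = 8831.2110 - 1551.9172 = 7279.2938 kJ

eta = 17.5731%, W = 1551.9172 kJ, Qc = 7279.2938 kJ


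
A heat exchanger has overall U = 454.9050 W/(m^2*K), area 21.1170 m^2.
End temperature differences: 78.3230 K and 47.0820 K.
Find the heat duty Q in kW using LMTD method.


LMTD = 61.3832 K
Q = 454.9050 * 21.1170 * 61.3832 = 589660.8281 W = 589.6608 kW

589.6608 kW


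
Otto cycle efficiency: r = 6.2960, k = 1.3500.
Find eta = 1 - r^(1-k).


r^(k-1) = 1.9040
eta = 1 - 1/1.9040 = 0.4748 = 47.4797%

47.4797%


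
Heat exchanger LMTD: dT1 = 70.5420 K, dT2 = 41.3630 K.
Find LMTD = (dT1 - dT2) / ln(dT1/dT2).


dT1/dT2 = 1.7054
ln(dT1/dT2) = 0.5338
LMTD = 29.1790 / 0.5338 = 54.6606 K

54.6606 K


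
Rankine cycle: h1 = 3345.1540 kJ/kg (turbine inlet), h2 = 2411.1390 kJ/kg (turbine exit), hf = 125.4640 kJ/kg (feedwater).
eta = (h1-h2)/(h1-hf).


W = 934.0150 kJ/kg
Q_in = 3219.6900 kJ/kg
eta = 0.2901 = 29.0095%

eta = 29.0095%


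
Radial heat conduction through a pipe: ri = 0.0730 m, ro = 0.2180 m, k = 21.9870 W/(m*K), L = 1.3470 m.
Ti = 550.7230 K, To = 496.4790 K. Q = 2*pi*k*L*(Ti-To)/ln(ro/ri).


dT = 54.2440 K
ln(ro/ri) = 1.0940
Q = 2*pi*21.9870*1.3470*54.2440 / 1.0940 = 9226.4299 W

9226.4299 W


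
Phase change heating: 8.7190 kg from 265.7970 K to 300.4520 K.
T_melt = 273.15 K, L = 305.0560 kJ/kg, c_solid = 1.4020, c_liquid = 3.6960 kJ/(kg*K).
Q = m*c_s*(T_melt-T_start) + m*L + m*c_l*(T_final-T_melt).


Q1 (sensible, solid) = 8.7190 * 1.4020 * 7.3530 = 89.8834 kJ
Q2 (latent) = 8.7190 * 305.0560 = 2659.7833 kJ
Q3 (sensible, liquid) = 8.7190 * 3.6960 * 27.3020 = 879.8185 kJ
Q_total = 3629.4851 kJ

3629.4851 kJ


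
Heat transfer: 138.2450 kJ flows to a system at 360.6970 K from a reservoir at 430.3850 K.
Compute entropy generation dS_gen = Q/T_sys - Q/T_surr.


dS_sys = 138.2450/360.6970 = 0.3833 kJ/K
dS_surr = -138.2450/430.3850 = -0.3212 kJ/K
dS_gen = 0.3833 - 0.3212 = 0.0621 kJ/K (irreversible)

dS_gen = 0.0621 kJ/K, irreversible


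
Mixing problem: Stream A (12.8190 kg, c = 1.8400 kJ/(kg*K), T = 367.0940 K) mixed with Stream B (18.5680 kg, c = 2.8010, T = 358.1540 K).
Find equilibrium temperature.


num = 27285.8514
den = 75.5959
Tf = 360.9434 K

360.9434 K


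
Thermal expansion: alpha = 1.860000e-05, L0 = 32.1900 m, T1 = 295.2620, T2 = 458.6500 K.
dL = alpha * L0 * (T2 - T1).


dT = 163.3880 K
dL = 1.860000e-05 * 32.1900 * 163.3880 = 0.097826 m
L_final = 32.287826 m

dL = 0.097826 m


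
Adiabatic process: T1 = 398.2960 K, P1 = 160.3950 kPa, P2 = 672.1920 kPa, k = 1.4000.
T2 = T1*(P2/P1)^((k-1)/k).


(k-1)/k = 0.2857
(P2/P1)^exp = 1.5059
T2 = 398.2960 * 1.5059 = 599.8003 K

599.8003 K


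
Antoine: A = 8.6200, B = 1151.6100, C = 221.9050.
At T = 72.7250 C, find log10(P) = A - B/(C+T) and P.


C+T = 294.6300
B/(C+T) = 3.9087
log10(P) = 8.6200 - 3.9087 = 4.7113
P = 10^4.7113 = 51444.0196 mmHg

51444.0196 mmHg


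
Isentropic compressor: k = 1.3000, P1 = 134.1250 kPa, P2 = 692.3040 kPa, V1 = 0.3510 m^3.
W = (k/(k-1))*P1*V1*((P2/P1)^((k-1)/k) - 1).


(k-1)/k = 0.2308
(P2/P1)^exp = 1.4605
W = 4.3333 * 134.1250 * 0.3510 * (1.4605 - 1) = 93.9355 kJ

93.9355 kJ


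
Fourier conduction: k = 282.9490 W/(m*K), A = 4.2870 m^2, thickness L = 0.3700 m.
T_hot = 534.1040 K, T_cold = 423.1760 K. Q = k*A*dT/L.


dT = 110.9280 K
Q = 282.9490 * 4.2870 * 110.9280 / 0.3700 = 363664.6652 W

363664.6652 W


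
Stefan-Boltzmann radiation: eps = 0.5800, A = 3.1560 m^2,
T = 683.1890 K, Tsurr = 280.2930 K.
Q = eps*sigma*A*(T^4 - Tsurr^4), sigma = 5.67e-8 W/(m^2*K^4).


T^4 = 2.1785e+11
Tsurr^4 = 6.1723e+09
Q = 0.5800 * 5.67e-8 * 3.1560 * 2.1168e+11 = 21969.9549 W

21969.9549 W


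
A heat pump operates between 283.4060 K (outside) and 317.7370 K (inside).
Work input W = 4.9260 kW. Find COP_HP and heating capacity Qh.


COP = 317.7370 / 34.3310 = 9.2551
Qh = 9.2551 * 4.9260 = 45.5906 kW

COP = 9.2551, Qh = 45.5906 kW


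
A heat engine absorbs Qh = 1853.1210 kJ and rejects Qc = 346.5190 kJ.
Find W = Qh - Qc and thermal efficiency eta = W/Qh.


W = 1853.1210 - 346.5190 = 1506.6020 kJ
eta = 1506.6020 / 1853.1210 = 0.8130 = 81.3008%

W = 1506.6020 kJ, eta = 81.3008%


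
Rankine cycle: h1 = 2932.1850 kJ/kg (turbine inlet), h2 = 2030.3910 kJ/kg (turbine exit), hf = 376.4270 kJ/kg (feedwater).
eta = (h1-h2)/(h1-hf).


W = 901.7940 kJ/kg
Q_in = 2555.7580 kJ/kg
eta = 0.3528 = 35.2848%

eta = 35.2848%


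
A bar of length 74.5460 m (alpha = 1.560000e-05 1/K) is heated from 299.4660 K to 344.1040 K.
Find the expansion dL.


dT = 44.6380 K
dL = 1.560000e-05 * 74.5460 * 44.6380 = 0.051910 m
L_final = 74.597910 m

dL = 0.051910 m


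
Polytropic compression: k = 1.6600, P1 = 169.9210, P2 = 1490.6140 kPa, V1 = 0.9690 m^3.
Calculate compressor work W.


(k-1)/k = 0.3976
(P2/P1)^exp = 2.3712
W = 2.5152 * 169.9210 * 0.9690 * (2.3712 - 1) = 567.8675 kJ

567.8675 kJ
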